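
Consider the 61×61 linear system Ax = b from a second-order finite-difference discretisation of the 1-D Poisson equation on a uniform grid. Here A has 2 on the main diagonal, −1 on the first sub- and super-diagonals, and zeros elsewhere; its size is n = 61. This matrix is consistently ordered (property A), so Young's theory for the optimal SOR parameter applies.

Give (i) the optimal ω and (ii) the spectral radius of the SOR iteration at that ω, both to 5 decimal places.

ω* = 1.90359, ρ_SOR = 0.90359

ρ_J = max_k |cos(kπ/62)| = cos(π/62) = 0.99872
1 − cos²(π/62) = sin²(π/62) ⇒ √(1−ρ_J²) = sin(π/62) = 0.050649.
[ω*] 2 ÷ (1 + 0.050649) = 2 ÷ 1.050649 = 1.90359.
ρ_SOR = ω* − 1 = 1.90359 − 1 = 0.90359.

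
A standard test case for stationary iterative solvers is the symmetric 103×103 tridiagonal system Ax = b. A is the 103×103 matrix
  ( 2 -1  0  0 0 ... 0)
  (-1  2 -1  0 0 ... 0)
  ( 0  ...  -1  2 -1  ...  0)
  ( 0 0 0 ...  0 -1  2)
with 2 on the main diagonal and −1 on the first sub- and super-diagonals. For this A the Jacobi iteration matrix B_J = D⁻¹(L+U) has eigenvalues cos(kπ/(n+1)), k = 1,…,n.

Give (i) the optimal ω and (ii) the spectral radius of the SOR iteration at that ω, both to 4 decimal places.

ω* = 1.9414, ρ_SOR = 0.9414

ρ_J = max_k |cos(kπ/104)| = cos(π/104) = 0.9995
1 − cos²(π/104) = sin²(π/104) ⇒ √(1−ρ_J²) = sin(π/104) = 0.03020.
[ω*] 2 ÷ (1 + 0.03020) = 2 ÷ 1.03020 = 1.9414.
ρ(B_{ω*}) = ω*−1 = 0.9414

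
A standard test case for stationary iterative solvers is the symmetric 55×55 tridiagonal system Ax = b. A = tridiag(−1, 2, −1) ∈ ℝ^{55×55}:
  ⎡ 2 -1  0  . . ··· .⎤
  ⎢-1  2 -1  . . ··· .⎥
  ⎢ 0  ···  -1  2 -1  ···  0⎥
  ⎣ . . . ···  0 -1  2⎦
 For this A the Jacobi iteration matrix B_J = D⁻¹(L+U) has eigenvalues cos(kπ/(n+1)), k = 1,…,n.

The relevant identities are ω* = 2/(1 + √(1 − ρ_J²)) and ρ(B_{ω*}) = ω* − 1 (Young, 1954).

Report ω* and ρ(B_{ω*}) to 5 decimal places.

ω* = 1.89381, ρ_SOR = 0.89381

[ρ_J] n=55: ρ(B_J) = cos(π/(n+1)) = cos(π/56) = 0.99843.
√(1−ρ_J²) = |sin(π/56)| = 0.056070
Then 2/(1+√(1−ρ_J²)) = 2/(1+0.056070); ω* = 2/1.056070 = 1.89381.
At ω = 1.89381 every |λ(B_ω)| = ω−1, so ρ_SOR = 0.89381.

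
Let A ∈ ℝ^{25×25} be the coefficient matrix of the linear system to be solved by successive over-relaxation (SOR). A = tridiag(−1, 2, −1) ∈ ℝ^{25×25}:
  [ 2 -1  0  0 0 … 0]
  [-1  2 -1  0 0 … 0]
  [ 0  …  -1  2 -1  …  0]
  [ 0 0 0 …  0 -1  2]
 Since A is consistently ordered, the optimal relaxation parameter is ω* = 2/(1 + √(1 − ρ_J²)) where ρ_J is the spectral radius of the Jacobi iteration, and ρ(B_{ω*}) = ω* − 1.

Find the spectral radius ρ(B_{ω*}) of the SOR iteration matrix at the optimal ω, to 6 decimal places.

[ρ_J] n=25: ρ(B_J) = cos(π/(n+1)) = cos(π/26) = 0.992709.
√(1−ρ_J²) simplifies to sin(π/26) = 0.1205367.
ω* = 2/(1+0.1205367) = 1.784859
ρ_SOR = ω* − 1 ≈ 0.784859.

ρ_SOR = 0.784859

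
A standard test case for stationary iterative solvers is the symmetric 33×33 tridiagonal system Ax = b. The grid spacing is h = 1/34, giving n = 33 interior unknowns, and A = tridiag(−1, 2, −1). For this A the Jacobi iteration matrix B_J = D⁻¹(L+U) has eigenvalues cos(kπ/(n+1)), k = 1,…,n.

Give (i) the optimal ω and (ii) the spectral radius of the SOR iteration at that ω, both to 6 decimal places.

ω* = 1.831052, ρ_SOR = 0.831052

n=33: λ(B_J) = 1 − λ(A)/2 = cos(kπ/34); k=1 gives ρ_J = 0.995734.
√(1−ρ_J²) simplifies to sin(π/34) = 0.0922684.
[ω*] 2 ÷ (1 + 0.0922684) = 2 ÷ 1.0922684 = 1.831052.
ρ_SOR = ω* − 1 ≈ 0.831052.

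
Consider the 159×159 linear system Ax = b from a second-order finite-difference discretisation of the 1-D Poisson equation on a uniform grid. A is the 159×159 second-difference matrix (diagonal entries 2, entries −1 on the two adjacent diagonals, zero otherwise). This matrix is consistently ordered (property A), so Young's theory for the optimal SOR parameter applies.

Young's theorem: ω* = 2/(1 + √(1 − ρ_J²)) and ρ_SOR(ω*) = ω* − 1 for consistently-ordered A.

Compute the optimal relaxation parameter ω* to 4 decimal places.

ω* = 1.9615

ρ_J = max_k |cos(kπ/160)| = cos(π/160) = 0.9998
√(1−ρ_J²) = |sin(π/160)| = 0.01963
ω* = 2 / (1 + 0.01963) = 2 / 1.01963 ≈ 1.9615.
At ω = 1.9615 every |λ(B_ω)| = ω−1, so ρ_SOR = 0.9615.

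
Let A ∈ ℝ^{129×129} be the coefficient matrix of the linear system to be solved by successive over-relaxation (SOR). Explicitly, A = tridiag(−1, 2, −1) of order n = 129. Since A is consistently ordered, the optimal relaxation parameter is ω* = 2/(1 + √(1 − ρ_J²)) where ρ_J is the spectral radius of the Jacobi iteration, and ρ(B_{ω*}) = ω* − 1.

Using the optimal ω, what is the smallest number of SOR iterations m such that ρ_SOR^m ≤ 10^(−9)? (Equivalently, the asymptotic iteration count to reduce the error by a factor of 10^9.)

n=129: λ(B_J) = 1 − λ(A)/2 = cos(kπ/130); k=1 gives ρ_J = 0.9997080.
√(1−ρ_J²) = |sin(π/130)| = 0.0241637
So ω* = 2/1.0241637 = 1.9528128 (Young).
and ρ(B_{ω*}) = 1.9528128 − 1 = 0.9528128.
m ≥ 9·ln10 / (−ln 0.9528128) = 428.727; smallest integer m = 429.

m = 429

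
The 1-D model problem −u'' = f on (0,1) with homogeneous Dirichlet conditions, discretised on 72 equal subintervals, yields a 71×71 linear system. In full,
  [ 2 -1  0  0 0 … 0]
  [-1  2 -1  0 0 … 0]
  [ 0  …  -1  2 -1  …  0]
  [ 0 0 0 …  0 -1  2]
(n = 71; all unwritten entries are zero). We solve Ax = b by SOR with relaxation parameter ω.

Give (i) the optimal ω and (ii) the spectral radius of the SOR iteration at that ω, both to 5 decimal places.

½·tridiag(1,0,1) at n=71: λ_k = cos(kπ/72); max |λ| at k=1 ⇒ ρ_J = cos(π/72) ≈ 0.99905.
1 − cos²(π/72) = sin²(π/72) ⇒ √(1−ρ_J²) = sin(π/72) = 0.043619.
[ω*] 2 ÷ (1 + 0.043619) = 2 ÷ 1.043619 = 1.91641.
ρ(B_{ω*}) = ω*−1 = 0.91641

ω* = 1.91641, ρ_SOR = 0.91641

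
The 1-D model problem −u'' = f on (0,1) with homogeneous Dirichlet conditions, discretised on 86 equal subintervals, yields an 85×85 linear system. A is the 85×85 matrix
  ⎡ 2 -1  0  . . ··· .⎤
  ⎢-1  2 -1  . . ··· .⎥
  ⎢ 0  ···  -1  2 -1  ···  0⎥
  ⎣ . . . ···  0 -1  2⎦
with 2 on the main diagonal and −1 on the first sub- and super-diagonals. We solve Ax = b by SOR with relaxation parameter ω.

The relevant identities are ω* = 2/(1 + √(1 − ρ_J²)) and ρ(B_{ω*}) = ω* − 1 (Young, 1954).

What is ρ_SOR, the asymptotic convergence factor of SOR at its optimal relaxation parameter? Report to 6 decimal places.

n=85: λ(B_J) = 1 − λ(A)/2 = cos(kπ/86); k=1 gives ρ_J = 0.999333.
1 − cos²(π/86) = sin²(π/86) ⇒ √(1−ρ_J²) = sin(π/86) = 0.0365220.
ω* = 2/(1+0.0365220) = 1.929530
[ρ_SOR] ω* − 1 = 0.929530.

ρ_SOR = 0.929530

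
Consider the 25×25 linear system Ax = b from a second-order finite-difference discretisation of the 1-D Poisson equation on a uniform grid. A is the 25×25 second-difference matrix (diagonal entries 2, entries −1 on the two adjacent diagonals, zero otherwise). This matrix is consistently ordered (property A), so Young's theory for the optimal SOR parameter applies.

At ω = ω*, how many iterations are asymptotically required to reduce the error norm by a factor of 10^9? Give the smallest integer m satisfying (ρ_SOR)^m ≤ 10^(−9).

m = 86

½·tridiag(1,0,1) at n=25: λ_k = cos(kπ/26); max |λ| at k=1 ⇒ ρ_J = cos(π/26) ≈ 0.9927089.
√(1−ρ_J²) simplifies to sin(π/26) = 0.1205367.
ω* = 2/(1 + 0.1205367) = 2/1.1205367 = 1.7848590.
ρ(B_{ω*}) = ω*−1 = 0.7848590
ρ_SOR^m ≤ 10^(−9) ⇔ m ≥ 9·ln10/(−ln 0.7848590) = 20.7233/0.242251 = 85.545; m = ⌈85.545⌉ = 86.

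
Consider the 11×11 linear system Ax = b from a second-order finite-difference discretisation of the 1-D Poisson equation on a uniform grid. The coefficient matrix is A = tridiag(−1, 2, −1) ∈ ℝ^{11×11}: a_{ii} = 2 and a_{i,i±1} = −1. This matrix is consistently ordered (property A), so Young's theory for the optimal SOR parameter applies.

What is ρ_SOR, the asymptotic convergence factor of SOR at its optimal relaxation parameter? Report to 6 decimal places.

ρ_SOR = 0.588791

With n=11, ρ(Jacobi) = cos(π/12) = 0.965926.
√(1 − cos²(π/12)) = sin(π/12) ≈ 0.2588190.
So ω* = 2/1.2588190 = 1.588791 (Young).
Hence ρ(B_{ω*}) = 1.588791 − 1 = 0.588791.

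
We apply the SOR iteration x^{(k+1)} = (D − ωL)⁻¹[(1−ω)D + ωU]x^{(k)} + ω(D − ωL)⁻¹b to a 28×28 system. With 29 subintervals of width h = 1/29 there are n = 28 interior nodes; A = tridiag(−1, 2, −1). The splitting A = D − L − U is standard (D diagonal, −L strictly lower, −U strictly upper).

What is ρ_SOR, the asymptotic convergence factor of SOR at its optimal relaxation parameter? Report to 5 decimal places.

ρ_SOR = 0.80486

With n=28, ρ(Jacobi) = cos(π/29) = 0.99414.
√(1−ρ_J²) = |sin(π/29)| = 0.108119
Young: ω* = 2/(1+√(1−ρ_J²)) = 2/(1+0.108119) = 2/1.108119 = 1.80486.
ρ_SOR = ω* − 1 = 1.80486 − 1 = 0.80486.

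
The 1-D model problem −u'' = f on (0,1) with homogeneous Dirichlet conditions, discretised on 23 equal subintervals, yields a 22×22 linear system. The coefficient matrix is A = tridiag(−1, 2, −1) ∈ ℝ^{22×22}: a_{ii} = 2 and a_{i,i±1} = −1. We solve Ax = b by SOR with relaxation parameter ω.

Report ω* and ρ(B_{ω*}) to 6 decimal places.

With n=22, ρ(Jacobi) = cos(π/23) = 0.990686.
1 − cos²(π/23) = sin²(π/23) ⇒ √(1−ρ_J²) = sin(π/23) = 0.1361666.
ω* = 2 / (1 + 0.1361666) = 2 / 1.1361666 ≈ 1.760305.
and ρ(B_{ω*}) = 1.760305 − 1 = 0.760305.

ω* = 1.760305, ρ_SOR = 0.760305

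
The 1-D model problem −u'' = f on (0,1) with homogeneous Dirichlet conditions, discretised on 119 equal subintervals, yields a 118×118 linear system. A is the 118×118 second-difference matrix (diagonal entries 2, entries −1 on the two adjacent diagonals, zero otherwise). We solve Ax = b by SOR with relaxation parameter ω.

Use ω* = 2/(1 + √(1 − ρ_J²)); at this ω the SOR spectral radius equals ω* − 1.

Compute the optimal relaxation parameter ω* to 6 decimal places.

ω* = 1.948564

spectrum of D⁻¹(L+U) = {cos(kπ/119) : 1≤k≤118}; ρ_J = cos(π/119) = 0.999652.
√(1−ρ_J²) = |sin(π/119)| = 0.0263969
ω* = 2/(1 + 0.0263969) = 2/1.0263969 = 1.948564.
ρ(B_{ω*}) = ω*−1 = 0.948564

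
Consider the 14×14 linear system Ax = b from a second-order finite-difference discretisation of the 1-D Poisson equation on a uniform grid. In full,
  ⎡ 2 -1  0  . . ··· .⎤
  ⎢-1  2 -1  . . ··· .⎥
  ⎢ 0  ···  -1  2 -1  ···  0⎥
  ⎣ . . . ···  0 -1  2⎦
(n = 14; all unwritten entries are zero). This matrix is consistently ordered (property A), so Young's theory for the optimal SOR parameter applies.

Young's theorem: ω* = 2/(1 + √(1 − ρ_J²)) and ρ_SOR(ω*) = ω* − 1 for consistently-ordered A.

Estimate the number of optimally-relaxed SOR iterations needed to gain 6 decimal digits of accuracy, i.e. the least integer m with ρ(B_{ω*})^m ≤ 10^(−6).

ρ_J = max_k |cos(kπ/15)| = cos(π/15) = 0.9781476
√(1−ρ_J²) simplifies to sin(π/15) = 0.2079117.
ω* = 2 / (1 + 0.2079117) = 2 / 1.2079117 ≈ 1.6557502.
ρ_SOR = ω* − 1 = 1.6557502 − 1 = 0.6557502.
Need (0.6557502)^m ≤ 10^(−6): m ≥ 6·ln10/|ln 0.6557502| = 13.8155/0.421975 = 32.740 ⇒ m = 33.

m = 33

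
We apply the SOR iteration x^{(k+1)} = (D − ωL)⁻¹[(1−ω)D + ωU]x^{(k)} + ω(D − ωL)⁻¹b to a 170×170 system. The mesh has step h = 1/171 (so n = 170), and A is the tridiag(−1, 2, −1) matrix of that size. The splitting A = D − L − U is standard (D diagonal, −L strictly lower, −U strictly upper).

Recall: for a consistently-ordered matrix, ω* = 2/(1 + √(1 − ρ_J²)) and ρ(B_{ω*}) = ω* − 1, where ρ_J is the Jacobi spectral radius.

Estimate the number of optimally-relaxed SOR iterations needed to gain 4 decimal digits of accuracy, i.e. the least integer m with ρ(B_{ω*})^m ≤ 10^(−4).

½·tridiag(1,0,1) at n=170: λ_k = cos(kπ/171); max |λ| at k=1 ⇒ ρ_J = cos(π/171) ≈ 0.9998312.
√(1−ρ_J²) simplifies to sin(π/171) = 0.0183709.
Then 2/(1+√(1−ρ_J²)) = 2/(1+0.0183709); ω* = 2/1.0183709 = 1.9639210.
ρ_SOR = ω* − 1 ≈ 0.9639210.
m ≥ 4·ln10 / (−ln 0.9639210) = 250.649; smallest integer m = 251.

m = 251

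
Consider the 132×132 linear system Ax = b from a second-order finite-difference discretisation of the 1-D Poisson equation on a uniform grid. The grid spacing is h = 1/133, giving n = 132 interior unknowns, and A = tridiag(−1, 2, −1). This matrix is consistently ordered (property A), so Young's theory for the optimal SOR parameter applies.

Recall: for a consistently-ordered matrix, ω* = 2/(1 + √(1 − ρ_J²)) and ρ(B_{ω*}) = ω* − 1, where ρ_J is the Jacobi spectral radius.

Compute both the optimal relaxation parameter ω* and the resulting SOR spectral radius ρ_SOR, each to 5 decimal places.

ω* = 1.95385, ρ_SOR = 0.95385

ρ_J = max_k |cos(kπ/133)| = cos(π/133) = 0.99972
√(1 − cos²(π/133)) = sin(π/133) ≈ 0.023619.
ω* = 2/(1 + 0.023619) = 2/1.023619 = 1.95385.
ρ_SOR = ω* − 1 = 1.95385 − 1 = 0.95385.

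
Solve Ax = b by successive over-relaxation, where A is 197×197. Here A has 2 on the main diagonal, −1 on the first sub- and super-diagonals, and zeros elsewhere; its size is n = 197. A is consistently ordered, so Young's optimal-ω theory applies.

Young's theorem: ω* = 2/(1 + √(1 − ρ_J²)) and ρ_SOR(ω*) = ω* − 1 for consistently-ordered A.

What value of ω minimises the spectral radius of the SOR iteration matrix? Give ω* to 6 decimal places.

ω* = 1.968764

n=197: λ(B_J) = 1 − λ(A)/2 = cos(kπ/198); k=1 gives ρ_J = 0.999874.
1 − cos²(π/198) = sin²(π/198) ⇒ √(1−ρ_J²) = sin(π/198) = 0.0158660.
So ω* = 2/1.0158660 = 1.968764 (Young).
ρ_SOR = ω* − 1 ≈ 0.968764.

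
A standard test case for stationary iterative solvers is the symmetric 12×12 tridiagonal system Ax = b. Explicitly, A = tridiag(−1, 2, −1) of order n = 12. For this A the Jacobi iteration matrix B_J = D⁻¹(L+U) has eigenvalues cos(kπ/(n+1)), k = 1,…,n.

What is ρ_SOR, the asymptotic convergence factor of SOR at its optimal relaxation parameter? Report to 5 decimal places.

ρ_SOR = 0.61379

[ρ_J] n=12: ρ(B_J) = cos(π/(n+1)) = cos(π/13) = 0.97094.
1 − cos²(π/13) = sin²(π/13) ⇒ √(1−ρ_J²) = sin(π/13) = 0.239316.
ω* = 2/(1 + 0.239316) = 2/1.239316 = 1.61379.
ρ(B_{ω*}) = ω*−1 = 0.61379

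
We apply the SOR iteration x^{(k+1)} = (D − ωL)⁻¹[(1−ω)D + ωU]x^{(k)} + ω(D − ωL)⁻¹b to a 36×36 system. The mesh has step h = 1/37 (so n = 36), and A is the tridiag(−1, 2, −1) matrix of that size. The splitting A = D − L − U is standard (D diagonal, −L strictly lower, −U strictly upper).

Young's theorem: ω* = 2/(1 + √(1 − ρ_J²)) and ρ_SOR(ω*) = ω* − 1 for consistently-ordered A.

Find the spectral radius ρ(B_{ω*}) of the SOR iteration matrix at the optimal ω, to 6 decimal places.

ρ_SOR = 0.843648

B_J for the 36×36 system has eigenvalues cos(kπ/37); ρ_J = cos(π/37) = 0.996397.
√(1 − cos²(π/37)) = sin(π/37) ≈ 0.0848059.
ω* = 2/(1 + 0.0848059) = 2/1.0848059 = 1.843648.
ρ_SOR = ω* − 1 = 1.843648 − 1 = 0.843648.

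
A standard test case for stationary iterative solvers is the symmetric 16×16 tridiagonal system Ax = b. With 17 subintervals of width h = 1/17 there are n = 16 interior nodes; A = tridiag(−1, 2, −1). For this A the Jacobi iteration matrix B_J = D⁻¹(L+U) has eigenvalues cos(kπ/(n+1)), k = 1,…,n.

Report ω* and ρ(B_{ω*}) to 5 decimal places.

½·tridiag(1,0,1) at n=16: λ_k = cos(kπ/17); max |λ| at k=1 ⇒ ρ_J = cos(π/17) ≈ 0.98297.
√(1−ρ_J²) simplifies to sin(π/17) = 0.183750.
ω* = 2 / (1 + 0.183750) = 2 / 1.183750 ≈ 1.68955.
ρ(B_{ω*}) = ω*−1 = 0.68955

ω* = 1.68955, ρ_SOR = 0.68955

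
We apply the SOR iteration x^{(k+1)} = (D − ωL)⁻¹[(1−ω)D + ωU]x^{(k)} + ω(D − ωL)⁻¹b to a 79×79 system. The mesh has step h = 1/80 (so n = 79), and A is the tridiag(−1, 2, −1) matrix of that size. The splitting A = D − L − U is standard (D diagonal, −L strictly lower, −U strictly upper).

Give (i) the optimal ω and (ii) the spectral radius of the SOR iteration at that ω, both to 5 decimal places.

ρ_J = max_k |cos(kπ/80)| = cos(π/80) = 0.99923
√(1−ρ_J²) simplifies to sin(π/80) = 0.039260.
Then 2/(1+√(1−ρ_J²)) = 2/(1+0.039260); ω* = 2/1.039260 = 1.92445.
At ω = 1.92445 every |λ(B_ω)| = ω−1, so ρ_SOR = 0.92445.

ω* = 1.92445, ρ_SOR = 0.92445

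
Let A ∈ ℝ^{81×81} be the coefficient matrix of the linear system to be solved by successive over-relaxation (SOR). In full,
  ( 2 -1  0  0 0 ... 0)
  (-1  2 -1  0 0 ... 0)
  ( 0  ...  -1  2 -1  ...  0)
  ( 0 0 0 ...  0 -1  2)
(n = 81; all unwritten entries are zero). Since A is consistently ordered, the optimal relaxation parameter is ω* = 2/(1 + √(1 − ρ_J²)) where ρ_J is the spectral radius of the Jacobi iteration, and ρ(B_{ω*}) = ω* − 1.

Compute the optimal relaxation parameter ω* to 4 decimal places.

n=81: λ(B_J) = 1 − λ(A)/2 = cos(kπ/82); k=1 gives ρ_J = 0.9993.
√(1 − cos²(π/82)) = sin(π/82) ≈ 0.03830.
So ω* = 2/1.03830 = 1.9262 (Young).
ρ_SOR = ω* − 1 ≈ 0.9262.

ω* = 1.9262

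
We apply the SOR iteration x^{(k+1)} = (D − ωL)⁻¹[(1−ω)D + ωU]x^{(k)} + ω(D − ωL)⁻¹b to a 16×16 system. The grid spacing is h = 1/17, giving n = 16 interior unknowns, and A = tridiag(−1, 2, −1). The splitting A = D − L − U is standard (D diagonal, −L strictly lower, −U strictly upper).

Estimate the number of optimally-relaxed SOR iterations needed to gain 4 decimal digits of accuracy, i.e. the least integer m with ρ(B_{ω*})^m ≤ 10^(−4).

n=16: λ(B_J) = 1 − λ(A)/2 = cos(kπ/17); k=1 gives ρ_J = 0.9829731.
√(1 − cos²(π/17)) = sin(π/17) ≈ 0.1837495.
ω* = 2 / (1 + 0.1837495) = 2 / 1.1837495 ≈ 1.6895466.
ρ_SOR = ω* − 1 = 1.6895466 − 1 = 0.6895466.
m ≥ 4·ln10 / (−ln 0.6895466) = 24.778; smallest integer m = 25.

m = 25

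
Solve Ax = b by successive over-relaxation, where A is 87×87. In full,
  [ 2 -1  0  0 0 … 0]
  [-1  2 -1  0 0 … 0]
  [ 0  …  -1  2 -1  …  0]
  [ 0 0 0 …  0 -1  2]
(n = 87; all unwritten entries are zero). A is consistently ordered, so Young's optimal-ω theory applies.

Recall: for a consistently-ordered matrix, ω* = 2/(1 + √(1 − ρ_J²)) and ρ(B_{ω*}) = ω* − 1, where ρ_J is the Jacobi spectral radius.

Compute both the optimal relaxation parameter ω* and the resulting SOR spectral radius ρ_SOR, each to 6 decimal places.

ρ_J = max_k |cos(kπ/88)| = cos(π/88) = 0.999363
root = sin(π/88) = 0.0356923  (since 1−cos² = sin²).
So ω* = 2/1.0356923 = 1.931075 (Young).
Hence ρ(B_{ω*}) = 1.931075 − 1 = 0.931075.

ω* = 1.931075, ρ_SOR = 0.931075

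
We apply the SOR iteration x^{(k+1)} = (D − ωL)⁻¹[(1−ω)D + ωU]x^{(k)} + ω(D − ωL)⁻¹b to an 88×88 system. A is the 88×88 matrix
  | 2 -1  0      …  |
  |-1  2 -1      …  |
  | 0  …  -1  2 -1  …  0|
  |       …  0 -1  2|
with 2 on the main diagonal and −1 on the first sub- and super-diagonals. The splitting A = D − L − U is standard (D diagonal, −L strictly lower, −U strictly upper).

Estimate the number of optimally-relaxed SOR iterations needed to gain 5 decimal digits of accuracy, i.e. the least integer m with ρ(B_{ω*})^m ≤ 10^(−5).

m = 164

B_J for the 88×88 system has eigenvalues cos(kπ/89); ρ_J = cos(π/89) = 0.9993771.
1 − cos²(π/89) = sin²(π/89) ⇒ √(1−ρ_J²) = sin(π/89) = 0.0352915.
So ω* = 2/1.0352915 = 1.9318231 (Young).
ρ_SOR = ω* − 1 = 1.9318231 − 1 = 0.9318231.
m ≥ 5·ln10 / (−ln 0.9318231) = 163.044; smallest integer m = 164.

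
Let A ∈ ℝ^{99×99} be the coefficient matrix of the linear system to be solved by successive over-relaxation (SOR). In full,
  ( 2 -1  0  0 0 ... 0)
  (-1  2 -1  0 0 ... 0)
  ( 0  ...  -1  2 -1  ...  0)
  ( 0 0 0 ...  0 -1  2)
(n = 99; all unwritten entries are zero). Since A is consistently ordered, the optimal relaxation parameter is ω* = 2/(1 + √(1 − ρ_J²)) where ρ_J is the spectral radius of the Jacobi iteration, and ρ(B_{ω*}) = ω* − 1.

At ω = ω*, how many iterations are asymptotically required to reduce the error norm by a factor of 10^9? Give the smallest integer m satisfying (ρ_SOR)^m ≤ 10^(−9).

m = 330

ρ_J = max_k |cos(kπ/100)| = cos(π/100) = 0.9995066
root = sin(π/100) = 0.0314108  (since 1−cos² = sin²).
So ω* = 2/1.0314108 = 1.9390916 (Young).
and ρ(B_{ω*}) = 1.9390916 − 1 = 0.9390916.
9·ln10 = 20.7233; −ln(0.9390916) = 0.0628423; m = ⌈20.7233/0.0628423⌉ = ⌈329.767⌉ = 330.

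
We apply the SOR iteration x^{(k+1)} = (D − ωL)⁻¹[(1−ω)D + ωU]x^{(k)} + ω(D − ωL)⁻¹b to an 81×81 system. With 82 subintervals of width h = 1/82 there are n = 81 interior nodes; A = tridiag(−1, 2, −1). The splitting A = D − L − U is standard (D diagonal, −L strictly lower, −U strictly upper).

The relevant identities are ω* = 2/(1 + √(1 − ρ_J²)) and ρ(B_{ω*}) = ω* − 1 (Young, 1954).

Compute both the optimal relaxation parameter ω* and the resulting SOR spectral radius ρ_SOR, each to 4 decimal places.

ρ_J = max_k |cos(kπ/82)| = cos(π/82) = 0.9993
√(1−ρ_J²) simplifies to sin(π/82) = 0.03830.
Then 2/(1+√(1−ρ_J²)) = 2/(1+0.03830); ω* = 2/1.03830 = 1.9262.
At ω = 1.9262 every |λ(B_ω)| = ω−1, so ρ_SOR = 0.9262.

ω* = 1.9262, ρ_SOR = 0.9262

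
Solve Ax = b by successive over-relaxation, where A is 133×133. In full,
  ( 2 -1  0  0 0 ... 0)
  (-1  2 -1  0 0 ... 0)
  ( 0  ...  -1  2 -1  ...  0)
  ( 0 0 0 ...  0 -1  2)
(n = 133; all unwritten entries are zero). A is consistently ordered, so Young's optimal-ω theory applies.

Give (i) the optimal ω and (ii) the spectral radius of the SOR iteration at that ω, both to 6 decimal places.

ω* = 1.954189, ρ_SOR = 0.954189

[ρ_J] n=133: ρ(B_J) = cos(π/(n+1)) = cos(π/134) = 0.999725.
√(1−ρ_J²) simplifies to sin(π/134) = 0.0234426.
ω* = 2/(1+0.0234426) = 1.954189
ρ(B_{ω*}) = ω*−1 = 0.954189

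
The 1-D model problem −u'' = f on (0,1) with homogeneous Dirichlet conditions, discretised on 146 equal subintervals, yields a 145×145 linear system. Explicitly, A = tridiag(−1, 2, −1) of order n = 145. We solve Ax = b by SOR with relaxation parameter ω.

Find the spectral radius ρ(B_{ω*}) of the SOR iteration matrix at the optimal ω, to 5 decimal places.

ρ_SOR = 0.95787

ρ_J = max_k |cos(kπ/146)| = cos(π/146) = 0.99977
√(1−ρ_J²) = |sin(π/146)| = 0.021516
ω* = 2 / (1 + 0.021516) = 2 / 1.021516 ≈ 1.95787.
Hence ρ(B_{ω*}) = 1.95787 − 1 = 0.95787.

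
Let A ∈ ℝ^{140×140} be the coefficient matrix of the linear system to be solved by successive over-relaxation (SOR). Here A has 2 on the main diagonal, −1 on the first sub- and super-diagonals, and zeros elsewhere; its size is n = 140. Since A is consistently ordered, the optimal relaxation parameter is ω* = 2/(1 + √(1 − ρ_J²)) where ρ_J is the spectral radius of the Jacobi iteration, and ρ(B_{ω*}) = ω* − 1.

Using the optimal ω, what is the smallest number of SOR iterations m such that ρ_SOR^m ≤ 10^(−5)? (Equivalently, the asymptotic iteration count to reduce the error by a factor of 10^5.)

m = 259

spectrum of D⁻¹(L+U) = {cos(kπ/141) : 1≤k≤140}; ρ_J = cos(π/141) = 0.9997518.
1 − cos²(π/141) = sin²(π/141) ⇒ √(1−ρ_J²) = sin(π/141) = 0.0222790.
ω* = 2 / (1 + 0.0222790) = 2 / 1.0222790 ≈ 1.9564131.
[ρ_SOR] ω* − 1 = 0.9564131.
Need (0.9564131)^m ≤ 10^(−5): m ≥ 5·ln10/|ln 0.9564131| = 11.5129/0.0445653 = 258.338 ⇒ m = 259.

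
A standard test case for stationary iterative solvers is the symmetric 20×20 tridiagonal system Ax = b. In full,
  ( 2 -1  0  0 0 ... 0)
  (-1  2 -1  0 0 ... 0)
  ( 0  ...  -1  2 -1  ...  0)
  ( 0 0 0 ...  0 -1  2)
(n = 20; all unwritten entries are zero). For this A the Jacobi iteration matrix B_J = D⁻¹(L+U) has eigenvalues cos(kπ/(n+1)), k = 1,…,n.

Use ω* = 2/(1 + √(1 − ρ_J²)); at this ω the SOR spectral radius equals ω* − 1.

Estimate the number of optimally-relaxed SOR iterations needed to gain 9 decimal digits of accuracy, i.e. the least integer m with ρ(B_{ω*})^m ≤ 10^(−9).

m = 70

n=20: λ(B_J) = 1 − λ(A)/2 = cos(kπ/21); k=1 gives ρ_J = 0.9888308.
√(1 − cos²(π/21)) = sin(π/21) ≈ 0.1490423.
ω* = 2/(1+0.1490423) = 1.7405800
ρ_SOR = ω* − 1 = 1.7405800 − 1 = 0.7405800.
(0.7405800)^m ≤ 10^{−9}  ⇒  m·ln(0.7405800) ≤ −9·ln10  ⇒  m ≥ 69.004  ⇒  m = 70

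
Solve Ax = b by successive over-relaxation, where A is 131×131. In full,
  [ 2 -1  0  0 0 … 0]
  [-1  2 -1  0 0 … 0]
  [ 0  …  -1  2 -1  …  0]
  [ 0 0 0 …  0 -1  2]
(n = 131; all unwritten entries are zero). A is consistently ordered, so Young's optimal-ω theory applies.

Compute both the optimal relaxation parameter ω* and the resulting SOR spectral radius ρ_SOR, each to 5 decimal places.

ω* = 1.95351, ρ_SOR = 0.95351

n=131: λ(B_J) = 1 − λ(A)/2 = cos(kπ/132); k=1 gives ρ_J = 0.99972.
√(1−ρ_J²) = |sin(π/132)| = 0.023798
ω* = 2/(1 + 0.023798) = 2/1.023798 = 1.95351.
and ρ(B_{ω*}) = 1.95351 − 1 = 0.95351.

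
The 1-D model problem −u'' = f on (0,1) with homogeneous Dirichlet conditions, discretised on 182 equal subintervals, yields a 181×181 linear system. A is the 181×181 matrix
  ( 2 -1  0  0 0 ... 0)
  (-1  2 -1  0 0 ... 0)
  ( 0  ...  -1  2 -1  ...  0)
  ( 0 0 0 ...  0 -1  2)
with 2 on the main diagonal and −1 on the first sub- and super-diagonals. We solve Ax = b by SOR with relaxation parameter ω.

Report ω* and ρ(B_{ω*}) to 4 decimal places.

½·tridiag(1,0,1) at n=181: λ_k = cos(kπ/182); max |λ| at k=1 ⇒ ρ_J = cos(π/182) ≈ 0.9999.
1 − cos²(π/182) = sin²(π/182) ⇒ √(1−ρ_J²) = sin(π/182) = 0.01726.
ω* = 2/(1+0.01726) = 1.9661
Hence ρ(B_{ω*}) = 1.9661 − 1 = 0.9661.

ω* = 1.9661, ρ_SOR = 0.9661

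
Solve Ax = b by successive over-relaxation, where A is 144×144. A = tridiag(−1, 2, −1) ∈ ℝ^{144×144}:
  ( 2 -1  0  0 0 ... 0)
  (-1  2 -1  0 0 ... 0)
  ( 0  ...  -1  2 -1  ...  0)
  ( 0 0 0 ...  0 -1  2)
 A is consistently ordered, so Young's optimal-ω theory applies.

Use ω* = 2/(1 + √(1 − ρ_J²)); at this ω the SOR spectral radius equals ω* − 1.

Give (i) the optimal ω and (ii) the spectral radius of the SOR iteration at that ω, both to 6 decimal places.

ω* = 1.957590, ρ_SOR = 0.957590

ρ_J = max_k |cos(kπ/145)| = cos(π/145) = 0.999765
√(1−ρ_J²) = |sin(π/145)| = 0.0216645
ω* = 2/(1 + 0.0216645) = 2/1.0216645 = 1.957590.
ρ_SOR = ω* − 1 ≈ 0.957590.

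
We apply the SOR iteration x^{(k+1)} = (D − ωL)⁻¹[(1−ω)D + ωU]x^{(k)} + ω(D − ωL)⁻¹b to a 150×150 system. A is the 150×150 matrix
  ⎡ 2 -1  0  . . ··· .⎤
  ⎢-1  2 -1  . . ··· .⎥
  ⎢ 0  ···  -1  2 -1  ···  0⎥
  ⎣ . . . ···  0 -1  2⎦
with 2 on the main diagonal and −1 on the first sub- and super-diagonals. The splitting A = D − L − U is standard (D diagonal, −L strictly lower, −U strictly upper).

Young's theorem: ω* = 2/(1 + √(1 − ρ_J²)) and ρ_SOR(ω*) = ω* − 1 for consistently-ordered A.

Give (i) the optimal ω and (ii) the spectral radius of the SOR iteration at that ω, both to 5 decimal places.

ω* = 1.95924, ρ_SOR = 0.95924

B_J for the 150×150 system has eigenvalues cos(kπ/151); ρ_J = cos(π/151) = 0.99978.
√(1 − cos²(π/151)) = sin(π/151) ≈ 0.020804.
Then 2/(1+√(1−ρ_J²)) = 2/(1+0.020804); ω* = 2/1.020804 = 1.95924.
ρ(B_{ω*}) = ω*−1 = 0.95924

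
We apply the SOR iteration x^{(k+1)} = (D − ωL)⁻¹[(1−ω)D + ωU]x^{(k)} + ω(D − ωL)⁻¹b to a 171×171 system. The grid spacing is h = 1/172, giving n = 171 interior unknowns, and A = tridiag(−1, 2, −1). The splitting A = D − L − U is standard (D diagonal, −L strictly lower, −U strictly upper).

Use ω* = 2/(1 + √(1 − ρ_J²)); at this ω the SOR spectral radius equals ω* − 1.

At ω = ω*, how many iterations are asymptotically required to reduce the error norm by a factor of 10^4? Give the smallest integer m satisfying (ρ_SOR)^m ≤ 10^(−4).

ρ_J = max_k |cos(kπ/172)| = cos(π/172) = 0.9998332
√(1 − cos²(π/172)) = sin(π/172) ≈ 0.0182641.
[ω*] 2 ÷ (1 + 0.0182641) = 2 ÷ 1.0182641 = 1.9641270.
Hence ρ(B_{ω*}) = 1.9641270 − 1 = 0.9641270.
m ≥ 4·ln10 / (−ln 0.9641270) = 252.115; smallest integer m = 253.

m = 253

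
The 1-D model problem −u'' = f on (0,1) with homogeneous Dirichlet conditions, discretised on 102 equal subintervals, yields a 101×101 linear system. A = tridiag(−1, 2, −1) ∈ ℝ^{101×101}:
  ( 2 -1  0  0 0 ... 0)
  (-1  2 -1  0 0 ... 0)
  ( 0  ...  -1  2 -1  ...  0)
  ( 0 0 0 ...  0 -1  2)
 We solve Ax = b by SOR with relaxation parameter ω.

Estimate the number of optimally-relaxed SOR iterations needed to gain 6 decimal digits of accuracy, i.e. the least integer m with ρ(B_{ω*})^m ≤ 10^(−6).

n=101: λ(B_J) = 1 − λ(A)/2 = cos(kπ/102); k=1 gives ρ_J = 0.9995257.
1 − cos²(π/102) = sin²(π/102) ⇒ √(1−ρ_J²) = sin(π/102) = 0.0307951.
[ω*] 2 ÷ (1 + 0.0307951) = 2 ÷ 1.0307951 = 1.9402498.
ρ(B_{ω*}) = ω*−1 = 0.9402498
For 6 digits: m = 6·ln10 / (−ln 0.9402498) = 13.8155/0.0616097 = 224.242; round up → m = 225.

m = 225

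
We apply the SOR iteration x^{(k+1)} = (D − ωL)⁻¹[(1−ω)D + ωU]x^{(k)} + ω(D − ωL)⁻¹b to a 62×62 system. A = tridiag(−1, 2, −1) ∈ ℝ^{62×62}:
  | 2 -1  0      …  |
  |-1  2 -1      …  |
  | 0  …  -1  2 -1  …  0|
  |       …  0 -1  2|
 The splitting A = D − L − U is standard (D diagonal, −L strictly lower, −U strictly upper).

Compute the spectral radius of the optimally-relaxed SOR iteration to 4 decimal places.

ρ_SOR = 0.9050

[ρ_J] n=62: ρ(B_J) = cos(π/(n+1)) = cos(π/63) = 0.9988.
1 − cos²(π/63) = sin²(π/63) ⇒ √(1−ρ_J²) = sin(π/63) = 0.04985.
So ω* = 2/1.04985 = 1.9050 (Young).
[ρ_SOR] ω* − 1 = 0.9050.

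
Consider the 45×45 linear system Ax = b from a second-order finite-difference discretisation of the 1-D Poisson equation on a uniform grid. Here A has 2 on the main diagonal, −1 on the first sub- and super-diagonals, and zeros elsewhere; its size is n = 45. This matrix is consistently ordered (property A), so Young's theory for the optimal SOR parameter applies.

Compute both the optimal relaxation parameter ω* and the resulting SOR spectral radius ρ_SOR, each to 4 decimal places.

ω* = 1.8722, ρ_SOR = 0.8722

[ρ_J] n=45: ρ(B_J) = cos(π/(n+1)) = cos(π/46) = 0.9977.
√(1−ρ_J²) = |sin(π/46)| = 0.06824
Then 2/(1+√(1−ρ_J²)) = 2/(1+0.06824); ω* = 2/1.06824 = 1.8722.
ρ(B_{ω*}) = ω*−1 = 0.8722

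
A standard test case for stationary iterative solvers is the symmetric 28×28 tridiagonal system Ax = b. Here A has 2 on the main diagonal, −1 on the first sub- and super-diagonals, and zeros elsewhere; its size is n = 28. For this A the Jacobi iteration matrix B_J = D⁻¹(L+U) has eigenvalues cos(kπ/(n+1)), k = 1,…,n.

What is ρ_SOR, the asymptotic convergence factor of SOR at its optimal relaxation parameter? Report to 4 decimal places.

½·tridiag(1,0,1) at n=28: λ_k = cos(kπ/29); max |λ| at k=1 ⇒ ρ_J = cos(π/29) ≈ 0.9941.
1 − cos²(π/29) = sin²(π/29) ⇒ √(1−ρ_J²) = sin(π/29) = 0.10812.
ω* = 2 / (1 + 0.10812) = 2 / 1.10812 ≈ 1.8049.
Hence ρ(B_{ω*}) = 1.8049 − 1 = 0.8049.

ρ_SOR = 0.8049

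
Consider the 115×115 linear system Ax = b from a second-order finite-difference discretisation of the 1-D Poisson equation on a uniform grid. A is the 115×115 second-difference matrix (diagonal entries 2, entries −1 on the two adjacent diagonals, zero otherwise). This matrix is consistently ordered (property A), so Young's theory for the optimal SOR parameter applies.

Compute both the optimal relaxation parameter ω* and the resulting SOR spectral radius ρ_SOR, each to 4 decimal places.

ρ_J = max_k |cos(kπ/116)| = cos(π/116) = 0.9996
1 − cos²(π/116) = sin²(π/116) ⇒ √(1−ρ_J²) = sin(π/116) = 0.02708.
ω* = 2/(1 + 0.02708) = 2/1.02708 = 1.9473.
Hence ρ(B_{ω*}) = 1.9473 − 1 = 0.9473.

ω* = 1.9473, ρ_SOR = 0.9473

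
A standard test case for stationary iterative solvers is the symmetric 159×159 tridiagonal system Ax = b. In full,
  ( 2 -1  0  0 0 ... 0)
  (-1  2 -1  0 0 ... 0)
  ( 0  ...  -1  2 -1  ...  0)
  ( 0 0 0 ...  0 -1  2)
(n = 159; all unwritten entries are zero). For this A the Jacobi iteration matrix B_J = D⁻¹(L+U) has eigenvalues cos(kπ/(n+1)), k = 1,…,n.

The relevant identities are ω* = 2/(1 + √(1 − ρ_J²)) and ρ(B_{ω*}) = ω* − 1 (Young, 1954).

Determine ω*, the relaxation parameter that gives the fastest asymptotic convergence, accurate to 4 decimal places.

spectrum of D⁻¹(L+U) = {cos(kπ/160) : 1≤k≤159}; ρ_J = cos(π/160) = 0.9998.
root = sin(π/160) = 0.01963  (since 1−cos² = sin²).
ω* = 2 / (1 + 0.01963) = 2 / 1.01963 ≈ 1.9615.
ρ_SOR = ω* − 1 = 1.9615 − 1 = 0.9615.

ω* = 1.9615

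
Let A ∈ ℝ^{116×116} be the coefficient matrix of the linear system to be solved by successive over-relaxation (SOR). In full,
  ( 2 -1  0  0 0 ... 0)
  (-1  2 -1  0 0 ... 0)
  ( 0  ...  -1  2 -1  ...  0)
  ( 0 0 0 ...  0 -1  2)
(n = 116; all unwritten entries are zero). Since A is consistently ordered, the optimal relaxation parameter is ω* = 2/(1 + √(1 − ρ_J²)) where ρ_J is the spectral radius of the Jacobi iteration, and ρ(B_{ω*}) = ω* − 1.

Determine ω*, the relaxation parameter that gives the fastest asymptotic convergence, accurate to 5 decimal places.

ω* = 1.94771

n=116: λ(B_J) = 1 − λ(A)/2 = cos(kπ/117); k=1 gives ρ_J = 0.99964.
√(1−ρ_J²) simplifies to sin(π/117) = 0.026848.
ω* = 2 / (1 + 0.026848) = 2 / 1.026848 ≈ 1.94771.
ρ_SOR = ω* − 1 = 1.94771 − 1 = 0.94771.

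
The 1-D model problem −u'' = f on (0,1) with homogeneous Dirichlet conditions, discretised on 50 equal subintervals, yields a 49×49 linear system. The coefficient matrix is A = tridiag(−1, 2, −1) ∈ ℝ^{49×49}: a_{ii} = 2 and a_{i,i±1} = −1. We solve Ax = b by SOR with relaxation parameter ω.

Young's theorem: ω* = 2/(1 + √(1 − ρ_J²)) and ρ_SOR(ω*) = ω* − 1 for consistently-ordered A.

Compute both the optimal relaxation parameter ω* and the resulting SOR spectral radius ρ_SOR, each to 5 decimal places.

With n=49, ρ(Jacobi) = cos(π/50) = 0.99803.
1 − cos²(π/50) = sin²(π/50) ⇒ √(1−ρ_J²) = sin(π/50) = 0.062791.
ω* = 2/(1 + 0.062791) = 2/1.062791 = 1.88184.
ρ_SOR = ω* − 1 = 1.88184 − 1 = 0.88184.

ω* = 1.88184, ρ_SOR = 0.88184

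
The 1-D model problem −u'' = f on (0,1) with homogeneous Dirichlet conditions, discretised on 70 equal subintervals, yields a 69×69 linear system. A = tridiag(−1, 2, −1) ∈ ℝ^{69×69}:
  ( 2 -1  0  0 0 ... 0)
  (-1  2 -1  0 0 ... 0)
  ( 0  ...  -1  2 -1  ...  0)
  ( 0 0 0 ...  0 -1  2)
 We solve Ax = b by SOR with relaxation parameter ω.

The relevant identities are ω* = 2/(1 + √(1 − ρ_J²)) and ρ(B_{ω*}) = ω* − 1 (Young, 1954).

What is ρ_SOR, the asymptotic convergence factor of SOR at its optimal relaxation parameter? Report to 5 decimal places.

B_J for the 69×69 system has eigenvalues cos(kπ/70); ρ_J = cos(π/70) = 0.99899.
root = sin(π/70) = 0.044865  (since 1−cos² = sin²).
ω* = 2/(1+0.044865) = 1.91412
At ω = 1.91412 every |λ(B_ω)| = ω−1, so ρ_SOR = 0.91412.

ρ_SOR = 0.91412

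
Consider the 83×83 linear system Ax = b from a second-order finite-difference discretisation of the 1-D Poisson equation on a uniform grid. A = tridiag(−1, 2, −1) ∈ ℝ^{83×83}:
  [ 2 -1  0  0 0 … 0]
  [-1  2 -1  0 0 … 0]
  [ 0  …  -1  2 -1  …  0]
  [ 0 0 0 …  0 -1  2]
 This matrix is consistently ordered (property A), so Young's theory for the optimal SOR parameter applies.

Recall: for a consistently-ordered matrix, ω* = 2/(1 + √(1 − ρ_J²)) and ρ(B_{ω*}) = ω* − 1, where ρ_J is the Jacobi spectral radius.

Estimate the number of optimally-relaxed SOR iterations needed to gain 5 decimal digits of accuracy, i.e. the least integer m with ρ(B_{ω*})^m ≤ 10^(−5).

n=83: λ(B_J) = 1 − λ(A)/2 = cos(kπ/84); k=1 gives ρ_J = 0.9993007.
root = sin(π/84) = 0.0373912  (since 1−cos² = sin²).
So ω* = 2/1.0373912 = 1.9279130 (Young).
ρ(B_{ω*}) = ω*−1 = 0.9279130
(0.9279130)^m ≤ 10^{−5}  ⇒  m·ln(0.9279130) ≤ −5·ln10  ⇒  m ≥ 153.880  ⇒  m = 154

m = 154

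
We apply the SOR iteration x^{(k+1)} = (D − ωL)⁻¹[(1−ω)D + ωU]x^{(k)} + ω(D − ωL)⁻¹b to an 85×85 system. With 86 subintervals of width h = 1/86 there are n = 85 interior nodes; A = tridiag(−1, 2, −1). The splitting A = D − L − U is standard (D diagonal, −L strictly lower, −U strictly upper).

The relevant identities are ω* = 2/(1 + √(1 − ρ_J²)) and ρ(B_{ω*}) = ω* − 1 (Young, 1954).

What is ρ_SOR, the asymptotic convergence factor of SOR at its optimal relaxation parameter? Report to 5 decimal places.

ρ_SOR = 0.92953

½·tridiag(1,0,1) at n=85: λ_k = cos(kπ/86); max |λ| at k=1 ⇒ ρ_J = cos(π/86) ≈ 0.99933.
√(1−ρ_J²) simplifies to sin(π/86) = 0.036522.
Then 2/(1+√(1−ρ_J²)) = 2/(1+0.036522); ω* = 2/1.036522 = 1.92953.
ρ_SOR = ω* − 1 = 1.92953 − 1 = 0.92953.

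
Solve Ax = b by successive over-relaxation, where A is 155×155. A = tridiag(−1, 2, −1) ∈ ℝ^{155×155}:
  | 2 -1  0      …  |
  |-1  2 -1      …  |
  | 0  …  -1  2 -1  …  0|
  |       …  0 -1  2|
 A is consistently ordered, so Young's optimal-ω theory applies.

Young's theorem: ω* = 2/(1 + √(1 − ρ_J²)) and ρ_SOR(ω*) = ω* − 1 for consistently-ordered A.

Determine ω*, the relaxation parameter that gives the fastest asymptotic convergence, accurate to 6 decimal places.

½·tridiag(1,0,1) at n=155: λ_k = cos(kπ/156); max |λ| at k=1 ⇒ ρ_J = cos(π/156) ≈ 0.999797.
√(1−ρ_J²) = |sin(π/156)| = 0.0201371
ω* = 2/(1 + 0.0201371) = 2/1.0201371 = 1.960521.
ρ_SOR = ω* − 1 = 1.960521 − 1 = 0.960521.

ω* = 1.960521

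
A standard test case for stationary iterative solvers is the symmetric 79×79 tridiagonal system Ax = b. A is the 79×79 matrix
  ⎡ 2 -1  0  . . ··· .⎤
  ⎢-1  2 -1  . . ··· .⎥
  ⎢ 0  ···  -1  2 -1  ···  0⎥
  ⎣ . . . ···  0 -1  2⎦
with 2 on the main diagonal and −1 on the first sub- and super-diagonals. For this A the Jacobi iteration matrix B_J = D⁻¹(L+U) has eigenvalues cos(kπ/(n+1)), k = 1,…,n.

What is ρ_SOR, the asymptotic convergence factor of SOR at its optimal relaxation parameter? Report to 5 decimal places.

ρ_SOR = 0.92445

[ρ_J] n=79: ρ(B_J) = cos(π/(n+1)) = cos(π/80) = 0.99923.
root = sin(π/80) = 0.039260  (since 1−cos² = sin²).
[ω*] 2 ÷ (1 + 0.039260) = 2 ÷ 1.039260 = 1.92445.
ρ_SOR = ω* − 1 ≈ 0.92445.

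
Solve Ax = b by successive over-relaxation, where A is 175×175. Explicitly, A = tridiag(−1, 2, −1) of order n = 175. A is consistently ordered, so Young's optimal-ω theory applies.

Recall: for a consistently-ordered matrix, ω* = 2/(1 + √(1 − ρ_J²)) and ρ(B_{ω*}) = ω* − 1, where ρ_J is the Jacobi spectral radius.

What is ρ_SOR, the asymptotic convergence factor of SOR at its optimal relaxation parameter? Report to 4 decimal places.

ρ_SOR = 0.9649

[ρ_J] n=175: ρ(B_J) = cos(π/(n+1)) = cos(π/176) = 0.9998.
√(1−ρ_J²) simplifies to sin(π/176) = 0.01785.
Then 2/(1+√(1−ρ_J²)) = 2/(1+0.01785); ω* = 2/1.01785 = 1.9649.
[ρ_SOR] ω* − 1 = 0.9649.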